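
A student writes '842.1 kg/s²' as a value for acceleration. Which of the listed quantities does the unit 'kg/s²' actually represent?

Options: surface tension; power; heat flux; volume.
surface tension

acceleration should have units dimensionally equivalent to m / s^2 (e.g. m/s²).
The given unit 'kg/s²' reduces to kg / s^2. Of the listed options, that is the dimensionality of surface tension.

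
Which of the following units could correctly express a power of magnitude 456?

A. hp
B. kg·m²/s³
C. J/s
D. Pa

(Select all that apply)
A, B, C

power has SI base units: kg * m^2 / s^3

Checking each option against kg * m^2 / s^3:
  A. hp: ✓ matches
  B. kg·m²/s³: ✓ matches
  C. J/s: ✓ matches
  D. Pa: ✗ does not match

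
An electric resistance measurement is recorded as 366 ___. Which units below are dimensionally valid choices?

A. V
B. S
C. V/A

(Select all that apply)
C

electric resistance has SI base units: kg * m^2 / (A^2 * s^3)

Checking each option against kg * m^2 / (A^2 * s^3):
  A. V: ✗ does not match
  B. S: ✗ does not match
  C. V/A: ✓ matches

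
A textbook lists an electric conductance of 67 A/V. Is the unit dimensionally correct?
Yes

electric conductance has SI base units: A^2 * s^3 / (kg * m^2)
A/V reduces to the same SI base units, so it is a valid unit for electric conductance.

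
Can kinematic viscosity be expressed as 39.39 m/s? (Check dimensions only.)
No

kinematic viscosity has SI base units: m^2 / s
m/s does NOT reduce to m^2 / s; a valid unit for kinematic viscosity would be e.g. m²/s.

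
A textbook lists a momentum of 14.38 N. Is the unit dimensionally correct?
No

momentum has SI base units: kg * m / s
N does NOT reduce to kg * m / s; a valid unit for momentum would be e.g. kg·m/s.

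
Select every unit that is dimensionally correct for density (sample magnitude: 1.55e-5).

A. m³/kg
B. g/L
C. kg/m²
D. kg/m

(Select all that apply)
B

density has SI base units: kg / m^3

Checking each option against kg / m^3:
  A. m³/kg: ✗ does not match
  B. g/L: ✓ matches
  C. kg/m²: ✗ does not match
  D. kg/m: ✗ does not match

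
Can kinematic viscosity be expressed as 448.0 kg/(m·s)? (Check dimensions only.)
No

kinematic viscosity has SI base units: m^2 / s
kg/(m·s) does NOT reduce to m^2 / s; a valid unit for kinematic viscosity would be e.g. m²/s.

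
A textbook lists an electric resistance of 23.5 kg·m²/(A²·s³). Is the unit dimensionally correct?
Yes

electric resistance has SI base units: kg * m^2 / (A^2 * s^3)
kg·m²/(A²·s³) reduces to the same SI base units, so it is a valid unit for electric resistance.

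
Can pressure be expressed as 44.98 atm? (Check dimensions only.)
Yes

pressure has SI base units: kg / (m * s^2)
atm reduces to the same SI base units, so it is a valid unit for pressure.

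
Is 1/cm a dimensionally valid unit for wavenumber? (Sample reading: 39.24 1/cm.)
Yes

wavenumber has SI base units: 1 / m
1/cm reduces to the same SI base units, so it is a valid unit for wavenumber.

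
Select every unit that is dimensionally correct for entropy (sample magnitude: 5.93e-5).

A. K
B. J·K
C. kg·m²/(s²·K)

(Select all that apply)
C

entropy has SI base units: kg * m^2 / (s^2 * K)

Checking each option against kg * m^2 / (s^2 * K):
  A. K: ✗ does not match
  B. J·K: ✗ does not match
  C. kg·m²/(s²·K): ✓ matches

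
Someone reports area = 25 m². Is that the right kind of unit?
Yes

area has SI base units: m^2
m² reduces to the same SI base units, so it is a valid unit for area.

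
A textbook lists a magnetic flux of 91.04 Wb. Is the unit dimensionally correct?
Yes

magnetic flux has SI base units: kg * m^2 / (A * s^2)
Wb reduces to the same SI base units, so it is a valid unit for magnetic flux.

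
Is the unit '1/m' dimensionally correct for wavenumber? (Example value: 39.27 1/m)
Yes

wavenumber has SI base units: 1 / m
1/m reduces to the same SI base units, so it is a valid unit for wavenumber.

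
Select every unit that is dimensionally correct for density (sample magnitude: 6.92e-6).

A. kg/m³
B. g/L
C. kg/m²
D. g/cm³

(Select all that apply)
A, B, D

density has SI base units: kg / m^3

Checking each option against kg / m^3:
  A. kg/m³: ✓ matches
  B. g/L: ✓ matches
  C. kg/m²: ✗ does not match
  D. g/cm³: ✓ matches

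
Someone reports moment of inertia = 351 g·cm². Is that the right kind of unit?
Yes

moment of inertia has SI base units: kg * m^2
g·cm² reduces to the same SI base units, so it is a valid unit for moment of inertia.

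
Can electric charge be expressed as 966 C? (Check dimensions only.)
Yes

electric charge has SI base units: A * s
C reduces to the same SI base units, so it is a valid unit for electric charge.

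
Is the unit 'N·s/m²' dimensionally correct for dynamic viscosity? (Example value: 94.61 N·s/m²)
Yes

dynamic viscosity has SI base units: kg / (m * s)
N·s/m² reduces to the same SI base units, so it is a valid unit for dynamic viscosity.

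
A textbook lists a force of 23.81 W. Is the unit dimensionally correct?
No

force has SI base units: kg * m / s^2
W does NOT reduce to kg * m / s^2; a valid unit for force would be e.g. N.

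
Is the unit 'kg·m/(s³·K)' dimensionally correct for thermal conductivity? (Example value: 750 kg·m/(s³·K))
Yes

thermal conductivity has SI base units: kg * m / (s^3 * K)
kg·m/(s³·K) reduces to the same SI base units, so it is a valid unit for thermal conductivity.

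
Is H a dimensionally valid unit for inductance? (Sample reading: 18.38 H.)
Yes

inductance has SI base units: kg * m^2 / (A^2 * s^2)
H reduces to the same SI base units, so it is a valid unit for inductance.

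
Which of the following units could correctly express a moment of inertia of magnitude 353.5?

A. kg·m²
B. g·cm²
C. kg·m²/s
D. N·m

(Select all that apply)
A, B

moment of inertia has SI base units: kg * m^2

Checking each option against kg * m^2:
  A. kg·m²: ✓ matches
  B. g·cm²: ✓ matches
  C. kg·m²/s: ✗ does not match
  D. N·m: ✗ does not match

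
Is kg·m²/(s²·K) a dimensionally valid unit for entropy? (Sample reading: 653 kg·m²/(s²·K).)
Yes

entropy has SI base units: kg * m^2 / (s^2 * K)
kg·m²/(s²·K) reduces to the same SI base units, so it is a valid unit for entropy.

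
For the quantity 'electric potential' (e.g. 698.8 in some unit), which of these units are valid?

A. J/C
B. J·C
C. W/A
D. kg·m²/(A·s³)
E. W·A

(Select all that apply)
A, C, D

electric potential has SI base units: kg * m^2 / (A * s^3)

Checking each option against kg * m^2 / (A * s^3):
  A. J/C: ✓ matches
  B. J·C: ✗ does not match
  C. W/A: ✓ matches
  D. kg·m²/(A·s³): ✓ matches
  E. W·A: ✗ does not match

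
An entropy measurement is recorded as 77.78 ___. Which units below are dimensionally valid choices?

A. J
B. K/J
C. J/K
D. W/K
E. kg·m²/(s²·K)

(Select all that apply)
C, E

entropy has SI base units: kg * m^2 / (s^2 * K)

Checking each option against kg * m^2 / (s^2 * K):
  A. J: ✗ does not match
  B. K/J: ✗ does not match
  C. J/K: ✓ matches
  D. W/K: ✗ does not match
  E. kg·m²/(s²·K): ✓ matches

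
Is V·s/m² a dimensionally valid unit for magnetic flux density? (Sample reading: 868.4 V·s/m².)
Yes

magnetic flux density has SI base units: kg / (A * s^2)
V·s/m² reduces to the same SI base units, so it is a valid unit for magnetic flux density.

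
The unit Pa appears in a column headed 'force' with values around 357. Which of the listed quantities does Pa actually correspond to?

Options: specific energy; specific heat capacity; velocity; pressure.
pressure

force should have units dimensionally equivalent to kg * m / s^2 (e.g. N).
The given unit 'Pa' reduces to kg / (m * s^2). Of the listed options, that is the dimensionality of pressure.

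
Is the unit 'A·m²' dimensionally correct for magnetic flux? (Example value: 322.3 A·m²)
No

magnetic flux has SI base units: kg * m^2 / (A * s^2)
A·m² does NOT reduce to kg * m^2 / (A * s^2); a valid unit for magnetic flux would be e.g. Wb.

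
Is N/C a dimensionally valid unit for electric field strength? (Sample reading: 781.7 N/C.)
Yes

electric field strength has SI base units: kg * m / (A * s^3)
N/C reduces to the same SI base units, so it is a valid unit for electric field strength.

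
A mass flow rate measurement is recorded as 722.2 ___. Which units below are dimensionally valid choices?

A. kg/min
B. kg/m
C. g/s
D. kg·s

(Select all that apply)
A, C

mass flow rate has SI base units: kg / s

Checking each option against kg / s:
  A. kg/min: ✓ matches
  B. kg/m: ✗ does not match
  C. g/s: ✓ matches
  D. kg·s: ✗ does not match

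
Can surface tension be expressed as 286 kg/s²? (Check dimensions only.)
Yes

surface tension has SI base units: kg / s^2
kg/s² reduces to the same SI base units, so it is a valid unit for surface tension.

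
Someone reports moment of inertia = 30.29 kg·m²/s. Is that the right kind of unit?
No

moment of inertia has SI base units: kg * m^2
kg·m²/s does NOT reduce to kg * m^2; a valid unit for moment of inertia would be e.g. kg·m².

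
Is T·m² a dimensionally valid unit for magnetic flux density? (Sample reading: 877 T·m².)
No

magnetic flux density has SI base units: kg / (A * s^2)
T·m² does NOT reduce to kg / (A * s^2); a valid unit for magnetic flux density would be e.g. T.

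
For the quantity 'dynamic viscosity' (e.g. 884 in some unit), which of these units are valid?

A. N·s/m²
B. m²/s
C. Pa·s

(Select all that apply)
A, C

dynamic viscosity has SI base units: kg / (m * s)

Checking each option against kg / (m * s):
  A. N·s/m²: ✓ matches
  B. m²/s: ✗ does not match
  C. Pa·s: ✓ matches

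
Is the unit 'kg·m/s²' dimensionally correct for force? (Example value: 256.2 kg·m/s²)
Yes

force has SI base units: kg * m / s^2
kg·m/s² reduces to the same SI base units, so it is a valid unit for force.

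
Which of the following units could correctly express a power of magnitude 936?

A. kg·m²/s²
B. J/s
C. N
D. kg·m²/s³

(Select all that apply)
B, D

power has SI base units: kg * m^2 / s^3

Checking each option against kg * m^2 / s^3:
  A. kg·m²/s²: ✗ does not match
  B. J/s: ✓ matches
  C. N: ✗ does not match
  D. kg·m²/s³: ✓ matches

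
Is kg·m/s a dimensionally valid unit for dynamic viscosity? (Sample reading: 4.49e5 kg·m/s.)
No

dynamic viscosity has SI base units: kg / (m * s)
kg·m/s does NOT reduce to kg / (m * s); a valid unit for dynamic viscosity would be e.g. Pa·s.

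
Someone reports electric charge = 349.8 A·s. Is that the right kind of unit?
Yes

electric charge has SI base units: A * s
A·s reduces to the same SI base units, so it is a valid unit for electric charge.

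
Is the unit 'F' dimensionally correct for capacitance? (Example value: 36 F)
Yes

capacitance has SI base units: A^2 * s^4 / (kg * m^2)
F reduces to the same SI base units, so it is a valid unit for capacitance.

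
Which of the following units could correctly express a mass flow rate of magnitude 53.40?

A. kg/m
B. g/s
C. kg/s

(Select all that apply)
B, C

mass flow rate has SI base units: kg / s

Checking each option against kg / s:
  A. kg/m: ✗ does not match
  B. g/s: ✓ matches
  C. kg/s: ✓ matches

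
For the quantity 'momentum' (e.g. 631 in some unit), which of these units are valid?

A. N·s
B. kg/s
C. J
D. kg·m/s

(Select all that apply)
A, D

momentum has SI base units: kg * m / s

Checking each option against kg * m / s:
  A. N·s: ✓ matches
  B. kg/s: ✗ does not match
  C. J: ✗ does not match
  D. kg·m/s: ✓ matches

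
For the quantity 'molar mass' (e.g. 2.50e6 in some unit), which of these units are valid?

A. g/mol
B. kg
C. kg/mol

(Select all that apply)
A, C

molar mass has SI base units: kg / mol

Checking each option against kg / mol:
  A. g/mol: ✓ matches
  B. kg: ✗ does not match
  C. kg/mol: ✓ matches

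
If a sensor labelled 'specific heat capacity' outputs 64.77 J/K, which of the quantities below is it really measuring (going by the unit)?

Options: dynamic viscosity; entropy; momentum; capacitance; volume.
entropy

specific heat capacity should have units dimensionally equivalent to m^2 / (s^2 * K) (e.g. J/(kg·K)).
The given unit 'J/K' reduces to kg * m^2 / (s^2 * K). Of the listed options, that is the dimensionality of entropy.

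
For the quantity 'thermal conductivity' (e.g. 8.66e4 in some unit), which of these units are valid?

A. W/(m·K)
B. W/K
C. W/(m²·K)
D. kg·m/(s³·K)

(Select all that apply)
A, D

thermal conductivity has SI base units: kg * m / (s^3 * K)

Checking each option against kg * m / (s^3 * K):
  A. W/(m·K): ✓ matches
  B. W/K: ✗ does not match
  C. W/(m²·K): ✗ does not match
  D. kg·m/(s³·K): ✓ matches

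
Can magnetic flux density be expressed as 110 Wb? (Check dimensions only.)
No

magnetic flux density has SI base units: kg / (A * s^2)
Wb does NOT reduce to kg / (A * s^2); a valid unit for magnetic flux density would be e.g. T.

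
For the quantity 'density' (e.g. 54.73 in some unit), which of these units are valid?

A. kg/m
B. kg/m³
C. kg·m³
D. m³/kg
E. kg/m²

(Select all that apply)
B

density has SI base units: kg / m^3

Checking each option against kg / m^3:
  A. kg/m: ✗ does not match
  B. kg/m³: ✓ matches
  C. kg·m³: ✗ does not match
  D. m³/kg: ✗ does not match
  E. kg/m²: ✗ does not match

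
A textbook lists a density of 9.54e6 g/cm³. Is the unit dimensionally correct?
Yes

density has SI base units: kg / m^3
g/cm³ reduces to the same SI base units, so it is a valid unit for density.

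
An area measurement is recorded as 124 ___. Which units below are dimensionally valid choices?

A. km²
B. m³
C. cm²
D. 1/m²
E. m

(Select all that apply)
A, C

area has SI base units: m^2

Checking each option against m^2:
  A. km²: ✓ matches
  B. m³: ✗ does not match
  C. cm²: ✓ matches
  D. 1/m²: ✗ does not match
  E. m: ✗ does not match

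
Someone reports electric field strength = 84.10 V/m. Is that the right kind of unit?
Yes

electric field strength has SI base units: kg * m / (A * s^3)
V/m reduces to the same SI base units, so it is a valid unit for electric field strength.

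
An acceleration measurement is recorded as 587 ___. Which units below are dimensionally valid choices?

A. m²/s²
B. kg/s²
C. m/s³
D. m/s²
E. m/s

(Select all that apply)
D

acceleration has SI base units: m / s^2

Checking each option against m / s^2:
  A. m²/s²: ✗ does not match
  B. kg/s²: ✗ does not match
  C. m/s³: ✗ does not match
  D. m/s²: ✓ matches
  E. m/s: ✗ does not match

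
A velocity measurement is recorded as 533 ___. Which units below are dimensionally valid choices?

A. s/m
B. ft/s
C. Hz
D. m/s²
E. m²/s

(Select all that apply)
B

velocity has SI base units: m / s

Checking each option against m / s:
  A. s/m: ✗ does not match
  B. ft/s: ✓ matches
  C. Hz: ✗ does not match
  D. m/s²: ✗ does not match
  E. m²/s: ✗ does not match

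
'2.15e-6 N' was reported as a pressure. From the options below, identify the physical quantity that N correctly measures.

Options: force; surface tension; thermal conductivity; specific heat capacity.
force

pressure should have units dimensionally equivalent to kg / (m * s^2) (e.g. Pa).
The given unit 'N' reduces to kg * m / s^2. Of the listed options, that is the dimensionality of force.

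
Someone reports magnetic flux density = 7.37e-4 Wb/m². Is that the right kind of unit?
Yes

magnetic flux density has SI base units: kg / (A * s^2)
Wb/m² reduces to the same SI base units, so it is a valid unit for magnetic flux density.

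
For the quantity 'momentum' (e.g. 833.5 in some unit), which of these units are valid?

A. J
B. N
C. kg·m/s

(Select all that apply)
C

momentum has SI base units: kg * m / s

Checking each option against kg * m / s:
  A. J: ✗ does not match
  B. N: ✗ does not match
  C. kg·m/s: ✓ matches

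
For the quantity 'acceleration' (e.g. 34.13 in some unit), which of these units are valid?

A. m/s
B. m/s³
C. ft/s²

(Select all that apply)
C

acceleration has SI base units: m / s^2

Checking each option against m / s^2:
  A. m/s: ✗ does not match
  B. m/s³: ✗ does not match
  C. ft/s²: ✓ matches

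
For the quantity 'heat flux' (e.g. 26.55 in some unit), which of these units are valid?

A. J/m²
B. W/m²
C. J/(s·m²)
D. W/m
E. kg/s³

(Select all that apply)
B, C, E

heat flux has SI base units: kg / s^3

Checking each option against kg / s^3:
  A. J/m²: ✗ does not match
  B. W/m²: ✓ matches
  C. J/(s·m²): ✓ matches
  D. W/m: ✗ does not match
  E. kg/s³: ✓ matches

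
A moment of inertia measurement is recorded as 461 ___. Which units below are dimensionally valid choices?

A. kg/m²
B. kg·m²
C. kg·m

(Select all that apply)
B

moment of inertia has SI base units: kg * m^2

Checking each option against kg * m^2:
  A. kg/m²: ✗ does not match
  B. kg·m²: ✓ matches
  C. kg·m: ✗ does not match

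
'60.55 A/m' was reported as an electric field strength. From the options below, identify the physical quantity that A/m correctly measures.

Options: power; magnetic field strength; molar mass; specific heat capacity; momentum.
magnetic field strength

electric field strength should have units dimensionally equivalent to kg * m / (A * s^3) (e.g. V/m).
The given unit 'A/m' reduces to A / m. Of the listed options, that is the dimensionality of magnetic field strength.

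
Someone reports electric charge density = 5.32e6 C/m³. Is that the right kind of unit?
Yes

electric charge density has SI base units: A * s / m^3
C/m³ reduces to the same SI base units, so it is a valid unit for electric charge density.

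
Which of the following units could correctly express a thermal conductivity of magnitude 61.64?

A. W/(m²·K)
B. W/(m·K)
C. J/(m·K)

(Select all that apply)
B

thermal conductivity has SI base units: kg * m / (s^3 * K)

Checking each option against kg * m / (s^3 * K):
  A. W/(m²·K): ✗ does not match
  B. W/(m·K): ✓ matches
  C. J/(m·K): ✗ does not match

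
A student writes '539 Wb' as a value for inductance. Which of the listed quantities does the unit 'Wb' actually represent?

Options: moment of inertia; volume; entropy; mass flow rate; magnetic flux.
magnetic flux

inductance should have units dimensionally equivalent to kg * m^2 / (A^2 * s^2) (e.g. H).
The given unit 'Wb' reduces to kg * m^2 / (A * s^2). Of the listed options, that is the dimensionality of magnetic flux.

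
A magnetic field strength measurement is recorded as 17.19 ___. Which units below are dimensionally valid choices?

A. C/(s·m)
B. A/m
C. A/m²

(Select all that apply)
A, B

magnetic field strength has SI base units: A / m

Checking each option against A / m:
  A. C/(s·m): ✓ matches
  B. A/m: ✓ matches
  C. A/m²: ✗ does not match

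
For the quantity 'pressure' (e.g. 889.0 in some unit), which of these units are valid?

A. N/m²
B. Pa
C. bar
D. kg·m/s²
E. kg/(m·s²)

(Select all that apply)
A, B, C, E

pressure has SI base units: kg / (m * s^2)

Checking each option against kg / (m * s^2):
  A. N/m²: ✓ matches
  B. Pa: ✓ matches
  C. bar: ✓ matches
  D. kg·m/s²: ✗ does not match
  E. kg/(m·s²): ✓ matches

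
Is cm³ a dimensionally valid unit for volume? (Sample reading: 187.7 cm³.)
Yes

volume has SI base units: m^3
cm³ reduces to the same SI base units, so it is a valid unit for volume.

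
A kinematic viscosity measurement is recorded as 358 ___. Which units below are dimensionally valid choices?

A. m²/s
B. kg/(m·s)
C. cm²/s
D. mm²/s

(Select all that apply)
A, C, D

kinematic viscosity has SI base units: m^2 / s

Checking each option against m^2 / s:
  A. m²/s: ✓ matches
  B. kg/(m·s): ✗ does not match
  C. cm²/s: ✓ matches
  D. mm²/s: ✓ matches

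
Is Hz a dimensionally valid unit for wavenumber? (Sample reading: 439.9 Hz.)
No

wavenumber has SI base units: 1 / m
Hz does NOT reduce to 1 / m; a valid unit for wavenumber would be e.g. 1/m.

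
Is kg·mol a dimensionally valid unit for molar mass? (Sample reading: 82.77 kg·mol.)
No

molar mass has SI base units: kg / mol
kg·mol does NOT reduce to kg / mol; a valid unit for molar mass would be e.g. kg/mol.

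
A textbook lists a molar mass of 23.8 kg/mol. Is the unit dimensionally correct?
Yes

molar mass has SI base units: kg / mol
kg/mol reduces to the same SI base units, so it is a valid unit for molar mass.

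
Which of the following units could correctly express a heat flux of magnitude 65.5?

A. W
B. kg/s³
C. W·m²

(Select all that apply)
B

heat flux has SI base units: kg / s^3

Checking each option against kg / s^3:
  A. W: ✗ does not match
  B. kg/s³: ✓ matches
  C. W·m²: ✗ does not match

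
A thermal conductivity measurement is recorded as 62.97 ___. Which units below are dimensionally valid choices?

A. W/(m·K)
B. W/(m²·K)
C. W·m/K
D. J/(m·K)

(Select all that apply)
A

thermal conductivity has SI base units: kg * m / (s^3 * K)

Checking each option against kg * m / (s^3 * K):
  A. W/(m·K): ✓ matches
  B. W/(m²·K): ✗ does not match
  C. W·m/K: ✗ does not match
  D. J/(m·K): ✗ does not match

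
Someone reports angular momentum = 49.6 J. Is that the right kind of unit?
No

angular momentum has SI base units: kg * m^2 / s
J does NOT reduce to kg * m^2 / s; a valid unit for angular momentum would be e.g. kg·m²/s.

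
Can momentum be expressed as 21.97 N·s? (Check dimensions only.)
Yes

momentum has SI base units: kg * m / s
N·s reduces to the same SI base units, so it is a valid unit for momentum.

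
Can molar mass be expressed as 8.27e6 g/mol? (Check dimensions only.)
Yes

molar mass has SI base units: kg / mol
g/mol reduces to the same SI base units, so it is a valid unit for molar mass.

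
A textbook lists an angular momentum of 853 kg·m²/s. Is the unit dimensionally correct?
Yes

angular momentum has SI base units: kg * m^2 / s
kg·m²/s reduces to the same SI base units, so it is a valid unit for angular momentum.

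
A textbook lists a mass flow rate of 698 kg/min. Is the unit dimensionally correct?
Yes

mass flow rate has SI base units: kg / s
kg/min reduces to the same SI base units, so it is a valid unit for mass flow rate.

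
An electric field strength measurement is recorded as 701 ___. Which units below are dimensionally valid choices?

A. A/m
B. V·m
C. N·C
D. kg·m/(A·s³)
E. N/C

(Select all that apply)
D, E

electric field strength has SI base units: kg * m / (A * s^3)

Checking each option against kg * m / (A * s^3):
  A. A/m: ✗ does not match
  B. V·m: ✗ does not match
  C. N·C: ✗ does not match
  D. kg·m/(A·s³): ✓ matches
  E. N/C: ✓ matches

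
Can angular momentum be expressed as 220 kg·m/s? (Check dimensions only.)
No

angular momentum has SI base units: kg * m^2 / s
kg·m/s does NOT reduce to kg * m^2 / s; a valid unit for angular momentum would be e.g. kg·m²/s.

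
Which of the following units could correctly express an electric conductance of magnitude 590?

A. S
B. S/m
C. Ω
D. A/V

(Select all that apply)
A, D

electric conductance has SI base units: A^2 * s^3 / (kg * m^2)

Checking each option against A^2 * s^3 / (kg * m^2):
  A. S: ✓ matches
  B. S/m: ✗ does not match
  C. Ω: ✗ does not match
  D. A/V: ✓ matches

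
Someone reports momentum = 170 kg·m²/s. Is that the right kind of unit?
No

momentum has SI base units: kg * m / s
kg·m²/s does NOT reduce to kg * m / s; a valid unit for momentum would be e.g. kg·m/s.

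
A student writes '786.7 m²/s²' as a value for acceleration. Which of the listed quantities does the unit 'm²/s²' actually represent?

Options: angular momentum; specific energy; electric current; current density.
specific energy

acceleration should have units dimensionally equivalent to m / s^2 (e.g. m/s²).
The given unit 'm²/s²' reduces to m^2 / s^2. Of the listed options, that is the dimensionality of specific energy.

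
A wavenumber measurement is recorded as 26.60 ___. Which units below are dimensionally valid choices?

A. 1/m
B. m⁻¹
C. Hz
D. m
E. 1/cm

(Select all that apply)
A, B, E

wavenumber has SI base units: 1 / m

Checking each option against 1 / m:
  A. 1/m: ✓ matches
  B. m⁻¹: ✓ matches
  C. Hz: ✗ does not match
  D. m: ✗ does not match
  E. 1/cm: ✓ matches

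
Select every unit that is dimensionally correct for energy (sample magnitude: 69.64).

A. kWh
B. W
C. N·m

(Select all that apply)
A, C

energy has SI base units: kg * m^2 / s^2

Checking each option against kg * m^2 / s^2:
  A. kWh: ✓ matches
  B. W: ✗ does not match
  C. N·m: ✓ matches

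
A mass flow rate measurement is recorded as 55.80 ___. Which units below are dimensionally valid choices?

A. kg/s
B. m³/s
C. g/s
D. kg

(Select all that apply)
A, C

mass flow rate has SI base units: kg / s

Checking each option against kg / s:
  A. kg/s: ✓ matches
  B. m³/s: ✗ does not match
  C. g/s: ✓ matches
  D. kg: ✗ does not match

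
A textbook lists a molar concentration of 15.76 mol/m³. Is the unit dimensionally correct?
Yes

molar concentration has SI base units: mol / m^3
mol/m³ reduces to the same SI base units, so it is a valid unit for molar concentration.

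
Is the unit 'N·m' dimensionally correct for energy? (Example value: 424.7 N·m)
Yes

energy has SI base units: kg * m^2 / s^2
N·m reduces to the same SI base units, so it is a valid unit for energy.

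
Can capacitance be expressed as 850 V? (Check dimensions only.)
No

capacitance has SI base units: A^2 * s^4 / (kg * m^2)
V does NOT reduce to A^2 * s^4 / (kg * m^2); a valid unit for capacitance would be e.g. F.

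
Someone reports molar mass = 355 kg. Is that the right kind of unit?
No

molar mass has SI base units: kg / mol
kg does NOT reduce to kg / mol; a valid unit for molar mass would be e.g. kg/mol.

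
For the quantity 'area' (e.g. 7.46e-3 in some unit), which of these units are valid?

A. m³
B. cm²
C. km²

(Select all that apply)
B, C

area has SI base units: m^2

Checking each option against m^2:
  A. m³: ✗ does not match
  B. cm²: ✓ matches
  C. km²: ✓ matches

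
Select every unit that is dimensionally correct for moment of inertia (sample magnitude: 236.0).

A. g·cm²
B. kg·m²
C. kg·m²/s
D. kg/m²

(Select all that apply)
A, B

moment of inertia has SI base units: kg * m^2

Checking each option against kg * m^2:
  A. g·cm²: ✓ matches
  B. kg·m²: ✓ matches
  C. kg·m²/s: ✗ does not match
  D. kg/m²: ✗ does not match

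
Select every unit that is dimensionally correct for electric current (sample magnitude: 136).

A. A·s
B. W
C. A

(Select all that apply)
C

electric current has SI base units: A

Checking each option against A:
  A. A·s: ✗ does not match
  B. W: ✗ does not match
  C. A: ✓ matches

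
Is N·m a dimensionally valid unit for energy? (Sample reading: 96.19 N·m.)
Yes

energy has SI base units: kg * m^2 / s^2
N·m reduces to the same SI base units, so it is a valid unit for energy.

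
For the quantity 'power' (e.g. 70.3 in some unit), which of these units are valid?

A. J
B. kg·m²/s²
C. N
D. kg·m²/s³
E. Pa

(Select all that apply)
D

power has SI base units: kg * m^2 / s^3

Checking each option against kg * m^2 / s^3:
  A. J: ✗ does not match
  B. kg·m²/s²: ✗ does not match
  C. N: ✗ does not match
  D. kg·m²/s³: ✓ matches
  E. Pa: ✗ does not match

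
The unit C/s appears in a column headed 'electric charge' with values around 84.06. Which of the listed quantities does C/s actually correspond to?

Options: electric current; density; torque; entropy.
electric current

electric charge should have units dimensionally equivalent to A * s (e.g. C).
The given unit 'C/s' reduces to A. Of the listed options, that is the dimensionality of electric current.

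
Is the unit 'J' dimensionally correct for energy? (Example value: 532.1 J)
Yes

energy has SI base units: kg * m^2 / s^2
J reduces to the same SI base units, so it is a valid unit for energy.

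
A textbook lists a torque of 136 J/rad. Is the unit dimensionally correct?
Yes

torque has SI base units: kg * m^2 / s^2
J/rad reduces to the same SI base units, so it is a valid unit for torque.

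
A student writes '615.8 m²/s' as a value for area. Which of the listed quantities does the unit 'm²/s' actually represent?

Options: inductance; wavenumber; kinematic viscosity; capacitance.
kinematic viscosity

area should have units dimensionally equivalent to m^2 (e.g. m²).
The given unit 'm²/s' reduces to m^2 / s. Of the listed options, that is the dimensionality of kinematic viscosity.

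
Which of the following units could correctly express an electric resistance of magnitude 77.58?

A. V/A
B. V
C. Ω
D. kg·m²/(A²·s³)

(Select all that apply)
A, C, D

electric resistance has SI base units: kg * m^2 / (A^2 * s^3)

Checking each option against kg * m^2 / (A^2 * s^3):
  A. V/A: ✓ matches
  B. V: ✗ does not match
  C. Ω: ✓ matches
  D. kg·m²/(A²·s³): ✓ matches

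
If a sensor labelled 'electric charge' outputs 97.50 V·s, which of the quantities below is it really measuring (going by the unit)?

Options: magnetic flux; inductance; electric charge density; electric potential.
magnetic flux

electric charge should have units dimensionally equivalent to A * s (e.g. C).
The given unit 'V·s' reduces to kg * m^2 / (A * s^2). Of the listed options, that is the dimensionality of magnetic flux.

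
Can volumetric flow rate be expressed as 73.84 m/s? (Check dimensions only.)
No

volumetric flow rate has SI base units: m^3 / s
m/s does NOT reduce to m^3 / s; a valid unit for volumetric flow rate would be e.g. m³/s.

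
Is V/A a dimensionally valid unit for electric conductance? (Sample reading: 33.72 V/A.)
No

electric conductance has SI base units: A^2 * s^3 / (kg * m^2)
V/A does NOT reduce to A^2 * s^3 / (kg * m^2); a valid unit for electric conductance would be e.g. S.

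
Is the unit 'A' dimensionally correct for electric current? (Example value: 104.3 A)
Yes

electric current has SI base units: A
A reduces to the same SI base units, so it is a valid unit for electric current.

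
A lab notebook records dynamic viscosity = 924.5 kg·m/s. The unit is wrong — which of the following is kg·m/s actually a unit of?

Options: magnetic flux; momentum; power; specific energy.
momentum

dynamic viscosity should have units dimensionally equivalent to kg / (m * s) (e.g. Pa·s).
The given unit 'kg·m/s' reduces to kg * m / s. Of the listed options, that is the dimensionality of momentum.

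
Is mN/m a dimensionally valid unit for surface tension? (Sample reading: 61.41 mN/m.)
Yes

surface tension has SI base units: kg / s^2
mN/m reduces to the same SI base units, so it is a valid unit for surface tension.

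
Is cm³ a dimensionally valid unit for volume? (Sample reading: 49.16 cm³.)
Yes

volume has SI base units: m^3
cm³ reduces to the same SI base units, so it is a valid unit for volume.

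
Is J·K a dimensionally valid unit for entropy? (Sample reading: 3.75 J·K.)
No

entropy has SI base units: kg * m^2 / (s^2 * K)
J·K does NOT reduce to kg * m^2 / (s^2 * K); a valid unit for entropy would be e.g. J/K.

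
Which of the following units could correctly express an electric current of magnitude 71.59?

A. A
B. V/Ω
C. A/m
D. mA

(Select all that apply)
A, B, D

electric current has SI base units: A

Checking each option against A:
  A. A: ✓ matches
  B. V/Ω: ✓ matches
  C. A/m: ✗ does not match
  D. mA: ✓ matches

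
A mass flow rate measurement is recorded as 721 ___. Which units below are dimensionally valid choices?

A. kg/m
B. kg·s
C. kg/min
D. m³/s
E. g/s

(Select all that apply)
C, E

mass flow rate has SI base units: kg / s

Checking each option against kg / s:
  A. kg/m: ✗ does not match
  B. kg·s: ✗ does not match
  C. kg/min: ✓ matches
  D. m³/s: ✗ does not match
  E. g/s: ✓ matches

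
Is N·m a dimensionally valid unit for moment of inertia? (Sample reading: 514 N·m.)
No

moment of inertia has SI base units: kg * m^2
N·m does NOT reduce to kg * m^2; a valid unit for moment of inertia would be e.g. kg·m².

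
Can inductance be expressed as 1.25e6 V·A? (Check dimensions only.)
No

inductance has SI base units: kg * m^2 / (A^2 * s^2)
V·A does NOT reduce to kg * m^2 / (A^2 * s^2); a valid unit for inductance would be e.g. H.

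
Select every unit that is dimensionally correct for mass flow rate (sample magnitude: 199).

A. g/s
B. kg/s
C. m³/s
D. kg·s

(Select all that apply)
A, B

mass flow rate has SI base units: kg / s

Checking each option against kg / s:
  A. g/s: ✓ matches
  B. kg/s: ✓ matches
  C. m³/s: ✗ does not match
  D. kg·s: ✗ does not match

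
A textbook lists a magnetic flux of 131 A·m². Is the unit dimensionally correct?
No

magnetic flux has SI base units: kg * m^2 / (A * s^2)
A·m² does NOT reduce to kg * m^2 / (A * s^2); a valid unit for magnetic flux would be e.g. Wb.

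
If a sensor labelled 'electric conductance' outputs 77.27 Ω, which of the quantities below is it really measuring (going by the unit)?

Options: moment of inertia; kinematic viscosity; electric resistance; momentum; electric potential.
electric resistance

electric conductance should have units dimensionally equivalent to A^2 * s^3 / (kg * m^2) (e.g. S).
The given unit 'Ω' reduces to kg * m^2 / (A^2 * s^3). Of the listed options, that is the dimensionality of electric resistance.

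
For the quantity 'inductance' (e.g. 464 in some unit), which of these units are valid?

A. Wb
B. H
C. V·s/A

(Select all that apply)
B, C

inductance has SI base units: kg * m^2 / (A^2 * s^2)

Checking each option against kg * m^2 / (A^2 * s^2):
  A. Wb: ✗ does not match
  B. H: ✓ matches
  C. V·s/A: ✓ matches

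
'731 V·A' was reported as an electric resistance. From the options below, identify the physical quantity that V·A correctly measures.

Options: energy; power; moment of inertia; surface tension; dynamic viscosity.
power

electric resistance should have units dimensionally equivalent to kg * m^2 / (A^2 * s^3) (e.g. Ω).
The given unit 'V·A' reduces to kg * m^2 / s^3. Of the listed options, that is the dimensionality of power.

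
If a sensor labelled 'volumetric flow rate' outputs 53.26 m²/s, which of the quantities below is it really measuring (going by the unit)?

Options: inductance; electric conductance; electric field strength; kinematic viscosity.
kinematic viscosity

volumetric flow rate should have units dimensionally equivalent to m^3 / s (e.g. m³/s).
The given unit 'm²/s' reduces to m^2 / s. Of the listed options, that is the dimensionality of kinematic viscosity.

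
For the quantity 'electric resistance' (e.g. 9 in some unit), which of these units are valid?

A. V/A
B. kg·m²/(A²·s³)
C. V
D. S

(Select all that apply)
A, B

electric resistance has SI base units: kg * m^2 / (A^2 * s^3)

Checking each option against kg * m^2 / (A^2 * s^3):
  A. V/A: ✓ matches
  B. kg·m²/(A²·s³): ✓ matches
  C. V: ✗ does not match
  D. S: ✗ does not match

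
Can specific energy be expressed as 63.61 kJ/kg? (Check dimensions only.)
Yes

specific energy has SI base units: m^2 / s^2
kJ/kg reduces to the same SI base units, so it is a valid unit for specific energy.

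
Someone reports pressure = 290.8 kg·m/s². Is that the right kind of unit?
No

pressure has SI base units: kg / (m * s^2)
kg·m/s² does NOT reduce to kg / (m * s^2); a valid unit for pressure would be e.g. Pa.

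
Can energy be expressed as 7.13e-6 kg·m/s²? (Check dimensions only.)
No

energy has SI base units: kg * m^2 / s^2
kg·m/s² does NOT reduce to kg * m^2 / s^2; a valid unit for energy would be e.g. J.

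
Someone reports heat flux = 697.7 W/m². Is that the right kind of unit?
Yes

heat flux has SI base units: kg / s^3
W/m² reduces to the same SI base units, so it is a valid unit for heat flux.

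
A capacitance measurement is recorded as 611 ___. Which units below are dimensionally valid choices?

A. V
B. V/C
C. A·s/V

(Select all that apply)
C

capacitance has SI base units: A^2 * s^4 / (kg * m^2)

Checking each option against A^2 * s^4 / (kg * m^2):
  A. V: ✗ does not match
  B. V/C: ✗ does not match
  C. A·s/V: ✓ matches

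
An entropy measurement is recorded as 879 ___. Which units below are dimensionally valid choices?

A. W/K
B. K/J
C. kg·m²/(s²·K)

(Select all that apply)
C

entropy has SI base units: kg * m^2 / (s^2 * K)

Checking each option against kg * m^2 / (s^2 * K):
  A. W/K: ✗ does not match
  B. K/J: ✗ does not match
  C. kg·m²/(s²·K): ✓ matches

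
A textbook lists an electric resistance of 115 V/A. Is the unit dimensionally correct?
Yes

electric resistance has SI base units: kg * m^2 / (A^2 * s^3)
V/A reduces to the same SI base units, so it is a valid unit for electric resistance.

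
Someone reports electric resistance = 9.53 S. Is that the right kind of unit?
No

electric resistance has SI base units: kg * m^2 / (A^2 * s^3)
S does NOT reduce to kg * m^2 / (A^2 * s^3); a valid unit for electric resistance would be e.g. Ω.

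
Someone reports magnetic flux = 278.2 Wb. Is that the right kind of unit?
Yes

magnetic flux has SI base units: kg * m^2 / (A * s^2)
Wb reduces to the same SI base units, so it is a valid unit for magnetic flux.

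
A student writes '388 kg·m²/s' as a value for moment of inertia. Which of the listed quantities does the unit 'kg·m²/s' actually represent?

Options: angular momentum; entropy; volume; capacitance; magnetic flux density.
angular momentum

moment of inertia should have units dimensionally equivalent to kg * m^2 (e.g. kg·m²).
The given unit 'kg·m²/s' reduces to kg * m^2 / s. Of the listed options, that is the dimensionality of angular momentum.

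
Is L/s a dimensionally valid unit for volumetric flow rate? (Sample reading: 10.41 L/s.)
Yes

volumetric flow rate has SI base units: m^3 / s
L/s reduces to the same SI base units, so it is a valid unit for volumetric flow rate.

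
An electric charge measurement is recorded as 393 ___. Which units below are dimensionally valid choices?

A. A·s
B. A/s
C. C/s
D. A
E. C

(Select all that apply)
A, E

electric charge has SI base units: A * s

Checking each option against A * s:
  A. A·s: ✓ matches
  B. A/s: ✗ does not match
  C. C/s: ✗ does not match
  D. A: ✗ does not match
  E. C: ✓ matches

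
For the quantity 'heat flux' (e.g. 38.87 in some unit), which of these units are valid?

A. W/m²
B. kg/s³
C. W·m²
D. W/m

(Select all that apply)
A, B

heat flux has SI base units: kg / s^3

Checking each option against kg / s^3:
  A. W/m²: ✓ matches
  B. kg/s³: ✓ matches
  C. W·m²: ✗ does not match
  D. W/m: ✗ does not match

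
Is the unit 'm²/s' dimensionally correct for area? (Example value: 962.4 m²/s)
No

area has SI base units: m^2
m²/s does NOT reduce to m^2; a valid unit for area would be e.g. m².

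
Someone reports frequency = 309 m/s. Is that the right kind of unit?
No

frequency has SI base units: 1 / s
m/s does NOT reduce to 1 / s; a valid unit for frequency would be e.g. Hz.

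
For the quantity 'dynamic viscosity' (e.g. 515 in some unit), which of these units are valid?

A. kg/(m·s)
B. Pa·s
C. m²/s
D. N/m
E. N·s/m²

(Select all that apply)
A, B, E

dynamic viscosity has SI base units: kg / (m * s)

Checking each option against kg / (m * s):
  A. kg/(m·s): ✓ matches
  B. Pa·s: ✓ matches
  C. m²/s: ✗ does not match
  D. N/m: ✗ does not match
  E. N·s/m²: ✓ matches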